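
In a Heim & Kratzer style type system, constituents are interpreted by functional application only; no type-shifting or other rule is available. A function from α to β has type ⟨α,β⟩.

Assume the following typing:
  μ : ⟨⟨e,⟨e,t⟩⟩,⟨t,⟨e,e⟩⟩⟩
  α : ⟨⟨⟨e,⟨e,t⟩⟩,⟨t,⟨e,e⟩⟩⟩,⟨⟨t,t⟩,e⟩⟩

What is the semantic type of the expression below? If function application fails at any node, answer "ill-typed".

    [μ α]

At [μ α], α : ⟨⟨⟨e,⟨e,t⟩⟩,⟨t,⟨e,e⟩⟩⟩,⟨⟨t,t⟩,e⟩⟩ takes μ : ⟨⟨e,⟨e,t⟩⟩,⟨t,⟨e,e⟩⟩⟩, giving ⟨⟨t,t⟩,e⟩.

⟨⟨t,t⟩,e⟩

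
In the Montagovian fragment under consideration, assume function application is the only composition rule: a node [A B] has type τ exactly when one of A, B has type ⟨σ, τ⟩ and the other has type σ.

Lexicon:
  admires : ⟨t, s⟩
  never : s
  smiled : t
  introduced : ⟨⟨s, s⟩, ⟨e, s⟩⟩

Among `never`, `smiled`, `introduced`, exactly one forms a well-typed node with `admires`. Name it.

never : s — admires needs t; never needs nothing (atomic); neither fits.
smiled — combines: admires : ⟨t, s⟩ takes smiled : t as argument, giving s.
introduced : ⟨⟨s, s⟩, ⟨e, s⟩⟩ — admires needs t; introduced needs ⟨s, s⟩; neither fits.

smiled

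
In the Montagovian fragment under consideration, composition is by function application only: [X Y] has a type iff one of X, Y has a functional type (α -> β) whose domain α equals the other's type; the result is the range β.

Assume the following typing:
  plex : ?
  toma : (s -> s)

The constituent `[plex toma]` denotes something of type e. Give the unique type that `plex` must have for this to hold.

((s -> s) -> e)

[plex toma] is required to be e. toma : (s -> s) cannot yield e as functor, so plex : ((s -> s) -> e).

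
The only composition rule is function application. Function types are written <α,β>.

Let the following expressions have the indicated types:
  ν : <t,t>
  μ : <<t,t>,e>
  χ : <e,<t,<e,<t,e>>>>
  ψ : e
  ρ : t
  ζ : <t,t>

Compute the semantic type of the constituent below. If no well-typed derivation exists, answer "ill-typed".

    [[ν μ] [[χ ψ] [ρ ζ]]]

<t,e>

[ν μ] — μ of type <<t,t>,e> combines with ν of type <t,t>: type e.
[χ ψ] — χ of type <e,<t,<e,<t,e>>>> combines with ψ of type e: type <t,<e,<t,e>>>.
[ρ ζ] — ζ of type <t,t> combines with ρ of type t: type t.
[[χ ψ] [ρ ζ]] — [χ ψ] of type <t,<e,<t,e>>> combines with [ρ ζ] of type t: type <e,<t,e>>.
[[ν μ] [[χ ψ] [ρ ζ]]] — [[χ ψ] [ρ ζ]] of type <e,<t,e>> combines with [ν μ] of type e: type <t,e>.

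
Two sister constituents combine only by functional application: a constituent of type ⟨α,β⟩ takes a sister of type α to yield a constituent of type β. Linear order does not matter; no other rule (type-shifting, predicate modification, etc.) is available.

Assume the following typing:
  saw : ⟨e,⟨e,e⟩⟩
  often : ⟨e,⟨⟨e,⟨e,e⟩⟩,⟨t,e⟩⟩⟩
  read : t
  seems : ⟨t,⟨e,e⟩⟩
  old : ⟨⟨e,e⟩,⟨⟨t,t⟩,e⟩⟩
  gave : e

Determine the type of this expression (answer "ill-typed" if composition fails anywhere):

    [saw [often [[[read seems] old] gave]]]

ill-typed

[read seems]: seems is ⟨t,⟨e,e⟩⟩, read is t; result ⟨e,e⟩.
[[read seems] old]: old is ⟨⟨e,e⟩,⟨⟨t,t⟩,e⟩⟩, [read seems] is ⟨e,e⟩; result ⟨⟨t,t⟩,e⟩.
[[[read seems] old] gave]: ⟨⟨t,t⟩,e⟩ with e — neither is a function whose domain matches the other; composition fails here.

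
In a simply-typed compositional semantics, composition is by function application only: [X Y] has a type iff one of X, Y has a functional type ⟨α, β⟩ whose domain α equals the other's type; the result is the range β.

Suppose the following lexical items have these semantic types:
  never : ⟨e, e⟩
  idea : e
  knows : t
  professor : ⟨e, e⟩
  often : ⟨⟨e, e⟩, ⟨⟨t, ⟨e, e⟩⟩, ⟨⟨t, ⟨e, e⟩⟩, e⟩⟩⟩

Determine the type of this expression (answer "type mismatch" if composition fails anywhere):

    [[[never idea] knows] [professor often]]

type mismatch

[never idea]: functor never : ⟨e, e⟩, argument idea : e; result e.
[[never idea] knows]: e with t — neither is a function whose domain matches the other; composition fails here.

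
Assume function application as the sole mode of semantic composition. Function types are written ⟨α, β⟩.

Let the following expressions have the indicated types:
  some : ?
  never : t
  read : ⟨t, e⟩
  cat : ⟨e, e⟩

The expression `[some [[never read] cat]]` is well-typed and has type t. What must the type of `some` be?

For [some [[never read] cat]] to have type t with [[never read] cat] of type e, some must be the function: some : ⟨e, t⟩.

⟨e, t⟩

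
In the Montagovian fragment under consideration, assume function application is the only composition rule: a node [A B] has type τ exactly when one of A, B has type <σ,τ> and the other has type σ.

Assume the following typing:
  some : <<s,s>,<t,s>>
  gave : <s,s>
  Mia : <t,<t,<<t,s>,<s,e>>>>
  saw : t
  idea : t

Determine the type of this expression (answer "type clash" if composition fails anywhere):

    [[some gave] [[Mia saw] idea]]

[some gave]: <<s,s>,<t,s>> applied to <s,s> yields <t,s>.
[Mia saw]: <t,<t,<<t,s>,<s,e>>>> applied to t yields <t,<<t,s>,<s,e>>>.
[[Mia saw] idea]: <t,<<t,s>,<s,e>>> applied to t yields <<t,s>,<s,e>>.
[[some gave] [[Mia saw] idea]]: <<t,s>,<s,e>> applied to <t,s> yields <s,e>.

<s,e>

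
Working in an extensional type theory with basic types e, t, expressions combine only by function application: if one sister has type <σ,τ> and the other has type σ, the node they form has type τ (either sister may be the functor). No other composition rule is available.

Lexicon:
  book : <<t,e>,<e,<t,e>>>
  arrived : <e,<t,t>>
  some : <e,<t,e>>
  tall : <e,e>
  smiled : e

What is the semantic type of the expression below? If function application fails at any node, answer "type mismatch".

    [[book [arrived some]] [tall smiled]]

type mismatch

[arrived some]: <e,<t,t>> with <e,<t,e>> — neither is a function whose domain matches the other; composition fails here.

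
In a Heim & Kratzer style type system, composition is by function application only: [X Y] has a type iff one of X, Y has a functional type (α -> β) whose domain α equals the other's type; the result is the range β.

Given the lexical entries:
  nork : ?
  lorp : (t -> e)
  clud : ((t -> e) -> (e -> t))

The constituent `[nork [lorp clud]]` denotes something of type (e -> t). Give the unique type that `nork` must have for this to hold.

((e -> t) -> (e -> t))

[nork [lorp clud]] must have type (e -> t). The sister [lorp clud] has type (e -> t); that is not a function onto (e -> t), so nork must be the functor, of type ((e -> t) -> (e -> t)).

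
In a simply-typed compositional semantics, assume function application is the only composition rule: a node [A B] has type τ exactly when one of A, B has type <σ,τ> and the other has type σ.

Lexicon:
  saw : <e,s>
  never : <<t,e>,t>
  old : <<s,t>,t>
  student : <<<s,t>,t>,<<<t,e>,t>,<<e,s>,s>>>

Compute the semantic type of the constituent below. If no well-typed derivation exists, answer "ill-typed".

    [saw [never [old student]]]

[old student]: student is <<<s,t>,t>,<<<t,e>,t>,<<e,s>,s>>>, old is <<s,t>,t>; result <<<t,e>,t>,<<e,s>,s>>.
[never [old student]]: [old student] is <<<t,e>,t>,<<e,s>,s>>, never is <<t,e>,t>; result <<e,s>,s>.
[saw [never [old student]]]: [never [old student]] is <<e,s>,s>, saw is <e,s>; result s.

s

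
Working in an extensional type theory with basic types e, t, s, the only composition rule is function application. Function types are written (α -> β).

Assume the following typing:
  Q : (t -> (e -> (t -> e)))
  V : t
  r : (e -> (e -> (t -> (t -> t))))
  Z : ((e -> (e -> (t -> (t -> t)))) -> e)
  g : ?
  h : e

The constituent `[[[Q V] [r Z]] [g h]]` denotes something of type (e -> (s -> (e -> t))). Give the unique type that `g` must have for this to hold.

[[[Q V] [r Z]] [g h]] must have type (e -> (s -> (e -> t))). The sister [[Q V] [r Z]] has type (t -> e); that is not a function onto (e -> (s -> (e -> t))), so [g h] must be the functor, of type ((t -> e) -> (e -> (s -> (e -> t)))).
[g h] must have type ((t -> e) -> (e -> (s -> (e -> t)))). The sister h has type e; that is not a function onto ((t -> e) -> (e -> (s -> (e -> t)))), so g must be the functor, of type (e -> ((t -> e) -> (e -> (s -> (e -> t))))).

(e -> ((t -> e) -> (e -> (s -> (e -> t)))))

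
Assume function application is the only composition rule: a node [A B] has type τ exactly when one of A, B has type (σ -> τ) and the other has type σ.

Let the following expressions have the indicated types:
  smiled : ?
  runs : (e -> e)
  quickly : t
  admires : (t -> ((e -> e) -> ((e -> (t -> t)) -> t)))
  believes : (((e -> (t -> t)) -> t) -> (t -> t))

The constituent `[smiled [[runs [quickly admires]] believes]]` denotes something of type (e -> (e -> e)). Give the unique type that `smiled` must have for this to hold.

((t -> t) -> (e -> (e -> e)))

[smiled [[runs [quickly admires]] believes]] must have type (e -> (e -> e)). The sister [[runs [quickly admires]] believes] has type (t -> t); that is not a function onto (e -> (e -> e)), so smiled must be the functor, of type ((t -> t) -> (e -> (e -> e))).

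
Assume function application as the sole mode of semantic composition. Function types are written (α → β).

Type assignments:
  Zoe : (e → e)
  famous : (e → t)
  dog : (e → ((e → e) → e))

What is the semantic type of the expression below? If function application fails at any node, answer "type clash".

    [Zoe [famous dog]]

type clash

[famous dog]: (e → t) with (e → ((e → e) → e)) — neither is a function whose domain matches the other; composition fails here.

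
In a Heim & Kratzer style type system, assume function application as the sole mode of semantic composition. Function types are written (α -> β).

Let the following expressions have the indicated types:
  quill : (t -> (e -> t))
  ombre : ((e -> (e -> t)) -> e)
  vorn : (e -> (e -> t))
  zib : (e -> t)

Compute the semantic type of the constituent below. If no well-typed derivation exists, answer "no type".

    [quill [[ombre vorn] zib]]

[ombre vorn] — ombre of type ((e -> (e -> t)) -> e) combines with vorn of type (e -> (e -> t)): type e.
[[ombre vorn] zib] — zib of type (e -> t) combines with [ombre vorn] of type e: type t.
[quill [[ombre vorn] zib]] — quill of type (t -> (e -> t)) combines with [[ombre vorn] zib] of type t: type (e -> t).

(e -> t)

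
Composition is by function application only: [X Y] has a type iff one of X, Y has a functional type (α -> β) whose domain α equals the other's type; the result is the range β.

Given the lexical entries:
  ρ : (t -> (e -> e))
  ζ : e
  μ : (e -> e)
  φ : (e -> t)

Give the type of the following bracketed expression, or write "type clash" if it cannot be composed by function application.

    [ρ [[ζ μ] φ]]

(e -> e)

At [ζ μ], μ : (e -> e) takes ζ : e, giving e.
At [[ζ μ] φ], φ : (e -> t) takes [ζ μ] : e, giving t.
At [ρ [[ζ μ] φ]], ρ : (t -> (e -> e)) takes [[ζ μ] φ] : t, giving (e -> e).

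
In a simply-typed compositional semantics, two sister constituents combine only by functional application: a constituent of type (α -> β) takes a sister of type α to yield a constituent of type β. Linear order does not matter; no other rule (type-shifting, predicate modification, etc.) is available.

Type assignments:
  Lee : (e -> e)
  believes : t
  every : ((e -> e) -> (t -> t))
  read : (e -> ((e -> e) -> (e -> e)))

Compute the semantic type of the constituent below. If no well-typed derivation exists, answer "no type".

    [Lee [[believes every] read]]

[believes every]: t with ((e -> e) -> (t -> t)) — neither is a function whose domain matches the other; composition fails here.

no type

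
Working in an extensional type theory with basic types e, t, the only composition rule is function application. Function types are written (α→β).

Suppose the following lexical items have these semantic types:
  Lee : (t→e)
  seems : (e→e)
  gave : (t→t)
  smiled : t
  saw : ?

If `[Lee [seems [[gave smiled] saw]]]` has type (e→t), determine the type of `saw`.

[Lee [seems [[gave smiled] saw]]] must have type (e→t). The sister Lee has type (t→e); that is not a function onto (e→t), so [seems [[gave smiled] saw]] must be the functor, of type ((t→e)→(e→t)).
[seems [[gave smiled] saw]] must have type ((t→e)→(e→t)). The sister seems has type (e→e); that is not a function onto ((t→e)→(e→t)), so [[gave smiled] saw] must be the functor, of type ((e→e)→((t→e)→(e→t))).
[[gave smiled] saw] must have type ((e→e)→((t→e)→(e→t))). The sister [gave smiled] has type t; that is not a function onto ((e→e)→((t→e)→(e→t))), so saw must be the functor, of type (t→((e→e)→((t→e)→(e→t)))).

(t→((e→e)→((t→e)→(e→t))))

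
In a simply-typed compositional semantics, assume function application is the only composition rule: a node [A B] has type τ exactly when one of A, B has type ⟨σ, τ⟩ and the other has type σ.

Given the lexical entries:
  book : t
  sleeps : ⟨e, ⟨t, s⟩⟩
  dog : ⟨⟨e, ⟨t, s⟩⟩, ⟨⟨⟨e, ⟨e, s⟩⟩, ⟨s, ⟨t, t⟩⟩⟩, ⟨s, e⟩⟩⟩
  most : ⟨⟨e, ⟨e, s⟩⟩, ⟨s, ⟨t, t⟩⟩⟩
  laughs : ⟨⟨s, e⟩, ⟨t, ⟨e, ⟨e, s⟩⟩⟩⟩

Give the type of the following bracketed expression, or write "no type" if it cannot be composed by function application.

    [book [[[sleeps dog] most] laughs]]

⟨e, ⟨e, s⟩⟩

[sleeps dog]: ⟨⟨e, ⟨t, s⟩⟩, ⟨⟨⟨e, ⟨e, s⟩⟩, ⟨s, ⟨t, t⟩⟩⟩, ⟨s, e⟩⟩⟩ applied to ⟨e, ⟨t, s⟩⟩ yields ⟨⟨⟨e, ⟨e, s⟩⟩, ⟨s, ⟨t, t⟩⟩⟩, ⟨s, e⟩⟩.
[[sleeps dog] most]: ⟨⟨⟨e, ⟨e, s⟩⟩, ⟨s, ⟨t, t⟩⟩⟩, ⟨s, e⟩⟩ applied to ⟨⟨e, ⟨e, s⟩⟩, ⟨s, ⟨t, t⟩⟩⟩ yields ⟨s, e⟩.
[[[sleeps dog] most] laughs]: ⟨⟨s, e⟩, ⟨t, ⟨e, ⟨e, s⟩⟩⟩⟩ applied to ⟨s, e⟩ yields ⟨t, ⟨e, ⟨e, s⟩⟩⟩.
[book [[[sleeps dog] most] laughs]]: ⟨t, ⟨e, ⟨e, s⟩⟩⟩ applied to t yields ⟨e, ⟨e, s⟩⟩.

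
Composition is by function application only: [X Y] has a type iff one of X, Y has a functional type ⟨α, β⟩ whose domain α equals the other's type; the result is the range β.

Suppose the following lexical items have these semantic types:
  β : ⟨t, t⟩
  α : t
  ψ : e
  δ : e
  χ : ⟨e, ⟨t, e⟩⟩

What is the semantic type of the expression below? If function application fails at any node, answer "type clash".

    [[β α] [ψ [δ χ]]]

At [β α], β : ⟨t, t⟩ takes α : t, giving t.
At [δ χ], χ : ⟨e, ⟨t, e⟩⟩ takes δ : e, giving ⟨t, e⟩.
[ψ [δ χ]]: e and ⟨t, e⟩ cannot combine by function application — type clash.

type clash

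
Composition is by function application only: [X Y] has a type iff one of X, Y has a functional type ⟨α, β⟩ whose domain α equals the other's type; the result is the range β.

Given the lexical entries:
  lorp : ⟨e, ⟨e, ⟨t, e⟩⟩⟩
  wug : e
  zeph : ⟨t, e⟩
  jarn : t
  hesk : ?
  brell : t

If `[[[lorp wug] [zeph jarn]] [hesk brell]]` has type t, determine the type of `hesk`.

⟨t, ⟨⟨t, e⟩, t⟩⟩

For [[[lorp wug] [zeph jarn]] [hesk brell]] to have type t with [[lorp wug] [zeph jarn]] of type ⟨t, e⟩, [hesk brell] must be the function: [hesk brell] : ⟨⟨t, e⟩, t⟩.
For [hesk brell] to have type ⟨⟨t, e⟩, t⟩ with brell of type t, hesk must be the function: hesk : ⟨t, ⟨⟨t, e⟩, t⟩⟩.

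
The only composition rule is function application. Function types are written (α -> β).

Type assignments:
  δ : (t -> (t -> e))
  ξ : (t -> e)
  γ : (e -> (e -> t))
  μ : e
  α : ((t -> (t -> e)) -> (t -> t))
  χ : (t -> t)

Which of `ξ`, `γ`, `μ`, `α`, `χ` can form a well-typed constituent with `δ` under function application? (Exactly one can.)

ξ : (t -> e) — does not combine with δ.
γ : (e -> (e -> t)) — does not combine with δ.
μ : e — does not combine with δ.
α — combines: α : ((t -> (t -> e)) -> (t -> t)) takes δ : (t -> (t -> e)) as argument, giving (t -> t).
χ : (t -> t) — does not combine with δ.

α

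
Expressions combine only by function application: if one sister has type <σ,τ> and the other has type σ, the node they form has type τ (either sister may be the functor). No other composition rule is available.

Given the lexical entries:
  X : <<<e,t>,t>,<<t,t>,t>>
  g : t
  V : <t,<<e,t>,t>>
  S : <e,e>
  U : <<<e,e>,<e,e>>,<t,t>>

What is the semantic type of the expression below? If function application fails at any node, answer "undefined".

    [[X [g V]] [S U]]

undefined

[g V]: functor V : <t,<<e,t>,t>>, argument g : t; result <<e,t>,t>.
[X [g V]]: functor X : <<<e,t>,t>,<<t,t>,t>>, argument [g V] : <<e,t>,t>; result <<t,t>,t>.
At [S U]: neither <e,e> nor <<<e,e>,<e,e>>,<t,t>> can take the other as argument; the node is ill-typed.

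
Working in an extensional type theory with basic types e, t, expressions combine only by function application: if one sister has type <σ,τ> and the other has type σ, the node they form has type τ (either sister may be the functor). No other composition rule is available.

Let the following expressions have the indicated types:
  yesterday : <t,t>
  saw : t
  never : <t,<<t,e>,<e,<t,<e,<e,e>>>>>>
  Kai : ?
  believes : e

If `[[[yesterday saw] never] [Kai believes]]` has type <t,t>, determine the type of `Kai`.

[[[yesterday saw] never] [Kai believes]] is required to be <t,t>. [[yesterday saw] never] : <<t,e>,<e,<t,<e,<e,e>>>>> cannot yield <t,t> as functor, so [Kai believes] : <<<t,e>,<e,<t,<e,<e,e>>>>>,<t,t>>.
[Kai believes] is required to be <<<t,e>,<e,<t,<e,<e,e>>>>>,<t,t>>. believes : e cannot yield <<<t,e>,<e,<t,<e,<e,e>>>>>,<t,t>> as functor, so Kai : <e,<<<t,e>,<e,<t,<e,<e,e>>>>>,<t,t>>>.

<e,<<<t,e>,<e,<t,<e,<e,e>>>>>,<t,t>>>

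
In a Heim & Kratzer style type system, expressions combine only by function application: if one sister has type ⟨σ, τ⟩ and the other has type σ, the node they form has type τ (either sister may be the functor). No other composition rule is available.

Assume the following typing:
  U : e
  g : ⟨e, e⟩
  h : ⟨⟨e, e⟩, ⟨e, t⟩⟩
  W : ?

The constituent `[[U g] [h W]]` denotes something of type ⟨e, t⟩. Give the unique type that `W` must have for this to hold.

⟨⟨⟨e, e⟩, ⟨e, t⟩⟩, ⟨e, ⟨e, t⟩⟩⟩

[[U g] [h W]] is required to be ⟨e, t⟩. [U g] : e cannot yield ⟨e, t⟩ as functor, so [h W] : ⟨e, ⟨e, t⟩⟩.
[h W] is required to be ⟨e, ⟨e, t⟩⟩. h : ⟨⟨e, e⟩, ⟨e, t⟩⟩ cannot yield ⟨e, ⟨e, t⟩⟩ as functor, so W : ⟨⟨⟨e, e⟩, ⟨e, t⟩⟩, ⟨e, ⟨e, t⟩⟩⟩.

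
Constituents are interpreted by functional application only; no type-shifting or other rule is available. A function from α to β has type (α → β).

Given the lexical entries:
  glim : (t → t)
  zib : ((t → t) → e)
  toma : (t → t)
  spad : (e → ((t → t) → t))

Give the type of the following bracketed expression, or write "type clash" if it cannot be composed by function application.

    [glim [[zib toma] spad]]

t

[zib toma]: functor zib : ((t → t) → e), argument toma : (t → t); result e.
[[zib toma] spad]: functor spad : (e → ((t → t) → t)), argument [zib toma] : e; result ((t → t) → t).
[glim [[zib toma] spad]]: functor [[zib toma] spad] : ((t → t) → t), argument glim : (t → t); result t.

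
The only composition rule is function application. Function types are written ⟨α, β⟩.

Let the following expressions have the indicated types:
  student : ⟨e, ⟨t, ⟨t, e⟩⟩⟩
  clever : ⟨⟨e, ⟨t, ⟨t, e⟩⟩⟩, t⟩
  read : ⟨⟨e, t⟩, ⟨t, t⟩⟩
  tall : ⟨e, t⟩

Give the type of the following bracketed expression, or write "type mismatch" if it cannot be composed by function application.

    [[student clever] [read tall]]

At [student clever], clever : ⟨⟨e, ⟨t, ⟨t, e⟩⟩⟩, t⟩ takes student : ⟨e, ⟨t, ⟨t, e⟩⟩⟩, giving t.
At [read tall], read : ⟨⟨e, t⟩, ⟨t, t⟩⟩ takes tall : ⟨e, t⟩, giving ⟨t, t⟩.
At [[student clever] [read tall]], [read tall] : ⟨t, t⟩ takes [student clever] : t, giving t.

t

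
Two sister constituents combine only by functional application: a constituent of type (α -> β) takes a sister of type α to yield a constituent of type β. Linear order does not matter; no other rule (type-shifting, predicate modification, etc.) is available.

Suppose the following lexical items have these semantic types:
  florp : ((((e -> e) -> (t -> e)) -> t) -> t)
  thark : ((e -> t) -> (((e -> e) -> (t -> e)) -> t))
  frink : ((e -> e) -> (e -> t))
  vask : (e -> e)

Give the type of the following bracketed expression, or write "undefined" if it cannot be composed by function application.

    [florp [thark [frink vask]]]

t

[frink vask]: functor frink : ((e -> e) -> (e -> t)), argument vask : (e -> e); result (e -> t).
[thark [frink vask]]: functor thark : ((e -> t) -> (((e -> e) -> (t -> e)) -> t)), argument [frink vask] : (e -> t); result (((e -> e) -> (t -> e)) -> t).
[florp [thark [frink vask]]]: functor florp : ((((e -> e) -> (t -> e)) -> t) -> t), argument [thark [frink vask]] : (((e -> e) -> (t -> e)) -> t); result t.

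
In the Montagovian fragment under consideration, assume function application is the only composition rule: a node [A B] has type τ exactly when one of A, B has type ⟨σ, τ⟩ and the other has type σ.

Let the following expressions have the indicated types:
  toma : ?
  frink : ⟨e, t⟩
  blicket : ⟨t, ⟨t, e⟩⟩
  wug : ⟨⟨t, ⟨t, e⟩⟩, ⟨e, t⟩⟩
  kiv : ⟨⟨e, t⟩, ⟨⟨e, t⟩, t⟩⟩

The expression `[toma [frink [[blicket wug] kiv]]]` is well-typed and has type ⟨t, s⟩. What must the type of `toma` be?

At [toma [frink [[blicket wug] kiv]]] (required: ⟨t, s⟩): [frink [[blicket wug] kiv]] is t, which is not a function with range ⟨t, s⟩; hence toma is the functor — type ⟨t, ⟨t, s⟩⟩.

⟨t, ⟨t, s⟩⟩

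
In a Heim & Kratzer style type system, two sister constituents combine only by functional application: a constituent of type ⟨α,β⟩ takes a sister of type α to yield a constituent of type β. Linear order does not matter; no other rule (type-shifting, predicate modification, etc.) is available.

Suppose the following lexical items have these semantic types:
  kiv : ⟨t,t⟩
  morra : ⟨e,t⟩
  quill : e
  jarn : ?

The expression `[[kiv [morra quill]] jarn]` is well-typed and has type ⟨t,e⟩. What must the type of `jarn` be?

⟨t,⟨t,e⟩⟩

At [[kiv [morra quill]] jarn] (required: ⟨t,e⟩): [kiv [morra quill]] is t, which is not a function with range ⟨t,e⟩; hence jarn is the functor — type ⟨t,⟨t,e⟩⟩.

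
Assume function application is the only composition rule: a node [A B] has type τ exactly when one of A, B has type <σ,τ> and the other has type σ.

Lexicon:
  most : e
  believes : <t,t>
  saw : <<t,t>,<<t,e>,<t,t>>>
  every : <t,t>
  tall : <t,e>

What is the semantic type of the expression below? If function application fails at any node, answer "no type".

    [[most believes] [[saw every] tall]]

[most believes]: e with <t,t> — neither is a function whose domain matches the other; composition fails here.

no type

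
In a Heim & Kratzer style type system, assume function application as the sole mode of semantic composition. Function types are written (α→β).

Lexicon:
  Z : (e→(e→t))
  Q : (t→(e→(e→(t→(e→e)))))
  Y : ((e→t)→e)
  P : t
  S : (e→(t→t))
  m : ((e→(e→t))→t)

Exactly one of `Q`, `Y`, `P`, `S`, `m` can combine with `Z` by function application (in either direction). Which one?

m

Q : (t→(e→(e→(t→(e→e))))) — neither side's domain matches the other.
Y : ((e→t)→e) — neither side's domain matches the other.
P : t — neither side's domain matches the other.
S : (e→(t→t)) — neither side's domain matches the other.
m — combines: m : ((e→(e→t))→t) takes Z : (e→(e→t)) as argument, giving t.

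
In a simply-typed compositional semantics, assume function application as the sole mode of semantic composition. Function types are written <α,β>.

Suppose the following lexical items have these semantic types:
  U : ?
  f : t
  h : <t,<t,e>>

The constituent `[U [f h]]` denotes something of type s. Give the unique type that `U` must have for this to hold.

<<t,e>,s>

For [U [f h]] to have type s with [f h] of type <t,e>, U must be the function: U : <<t,e>,s>.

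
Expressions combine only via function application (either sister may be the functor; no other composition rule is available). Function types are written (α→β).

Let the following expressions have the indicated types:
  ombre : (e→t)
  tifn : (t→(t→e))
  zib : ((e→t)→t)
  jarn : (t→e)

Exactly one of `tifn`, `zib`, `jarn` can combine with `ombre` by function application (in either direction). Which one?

tifn : (t→(t→e)) — no; ombre wants e, and tifn wants t.
zib — combines: zib : ((e→t)→t) takes ombre : (e→t) as argument, giving t.
jarn : (t→e) — no; ombre wants e, and jarn wants t.

zib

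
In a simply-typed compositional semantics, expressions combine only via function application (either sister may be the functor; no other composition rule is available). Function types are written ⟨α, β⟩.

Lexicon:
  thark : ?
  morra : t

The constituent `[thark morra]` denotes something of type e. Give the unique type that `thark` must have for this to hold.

[thark morra] is required to be e. morra : t cannot yield e as functor, so thark : ⟨t, e⟩.

⟨t, e⟩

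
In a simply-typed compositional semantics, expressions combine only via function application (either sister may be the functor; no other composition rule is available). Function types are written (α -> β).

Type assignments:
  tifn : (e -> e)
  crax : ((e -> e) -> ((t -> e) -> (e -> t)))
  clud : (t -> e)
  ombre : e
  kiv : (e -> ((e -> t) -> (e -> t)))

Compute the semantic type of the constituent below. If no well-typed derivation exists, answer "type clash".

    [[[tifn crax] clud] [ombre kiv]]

[tifn crax]: crax is ((e -> e) -> ((t -> e) -> (e -> t))), tifn is (e -> e); result ((t -> e) -> (e -> t)).
[[tifn crax] clud]: [tifn crax] is ((t -> e) -> (e -> t)), clud is (t -> e); result (e -> t).
[ombre kiv]: kiv is (e -> ((e -> t) -> (e -> t))), ombre is e; result ((e -> t) -> (e -> t)).
[[[tifn crax] clud] [ombre kiv]]: [ombre kiv] is ((e -> t) -> (e -> t)), [[tifn crax] clud] is (e -> t); result (e -> t).

(e -> t)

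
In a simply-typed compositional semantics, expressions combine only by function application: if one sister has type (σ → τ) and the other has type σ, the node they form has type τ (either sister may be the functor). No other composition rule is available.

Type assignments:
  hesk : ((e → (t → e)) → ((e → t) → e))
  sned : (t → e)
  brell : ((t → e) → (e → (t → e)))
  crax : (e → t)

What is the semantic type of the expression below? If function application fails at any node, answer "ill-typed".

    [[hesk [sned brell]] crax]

e

At [sned brell], brell : ((t → e) → (e → (t → e))) takes sned : (t → e), giving (e → (t → e)).
At [hesk [sned brell]], hesk : ((e → (t → e)) → ((e → t) → e)) takes [sned brell] : (e → (t → e)), giving ((e → t) → e).
At [[hesk [sned brell]] crax], [hesk [sned brell]] : ((e → t) → e) takes crax : (e → t), giving e.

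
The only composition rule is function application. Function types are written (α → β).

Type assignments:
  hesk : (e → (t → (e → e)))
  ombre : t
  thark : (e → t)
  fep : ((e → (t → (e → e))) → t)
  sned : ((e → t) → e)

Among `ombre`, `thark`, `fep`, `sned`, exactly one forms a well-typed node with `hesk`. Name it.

fep

ombre : t — neither side's domain matches the other.
thark : (e → t) — neither side's domain matches the other.
fep — combines: fep : ((e → (t → (e → e))) → t) takes hesk : (e → (t → (e → e))) as argument, giving t.
sned : ((e → t) → e) — neither side's domain matches the other.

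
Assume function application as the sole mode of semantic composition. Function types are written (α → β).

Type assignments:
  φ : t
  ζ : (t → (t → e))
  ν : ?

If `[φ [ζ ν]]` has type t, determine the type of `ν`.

[φ [ζ ν]] is required to be t. φ : t cannot yield t as functor, so [ζ ν] : (t → t).
[ζ ν] is required to be (t → t). ζ : (t → (t → e)) cannot yield (t → t) as functor, so ν : ((t → (t → e)) → (t → t)).

((t → (t → e)) → (t → t))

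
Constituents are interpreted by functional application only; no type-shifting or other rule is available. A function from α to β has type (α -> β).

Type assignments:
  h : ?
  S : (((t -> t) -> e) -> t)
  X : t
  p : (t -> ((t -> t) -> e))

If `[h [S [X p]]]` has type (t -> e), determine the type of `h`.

(t -> (t -> e))

At [h [S [X p]]] (required: (t -> e)): [S [X p]] is t, which is not a function with range (t -> e); hence h is the functor — type (t -> (t -> e)).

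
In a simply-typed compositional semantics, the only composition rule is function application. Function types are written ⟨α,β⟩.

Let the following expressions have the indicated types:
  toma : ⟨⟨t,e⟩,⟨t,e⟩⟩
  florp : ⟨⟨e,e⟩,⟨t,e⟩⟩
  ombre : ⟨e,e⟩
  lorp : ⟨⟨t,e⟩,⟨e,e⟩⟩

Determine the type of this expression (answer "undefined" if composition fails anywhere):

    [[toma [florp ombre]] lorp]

At [florp ombre], florp : ⟨⟨e,e⟩,⟨t,e⟩⟩ takes ombre : ⟨e,e⟩, giving ⟨t,e⟩.
At [toma [florp ombre]], toma : ⟨⟨t,e⟩,⟨t,e⟩⟩ takes [florp ombre] : ⟨t,e⟩, giving ⟨t,e⟩.
At [[toma [florp ombre]] lorp], lorp : ⟨⟨t,e⟩,⟨e,e⟩⟩ takes [toma [florp ombre]] : ⟨t,e⟩, giving ⟨e,e⟩.

⟨e,e⟩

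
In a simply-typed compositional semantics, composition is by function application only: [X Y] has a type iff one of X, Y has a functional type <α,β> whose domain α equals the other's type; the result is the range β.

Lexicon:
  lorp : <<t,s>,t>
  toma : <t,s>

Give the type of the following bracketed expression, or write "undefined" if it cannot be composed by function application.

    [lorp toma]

t

At [lorp toma], lorp : <<t,s>,t> takes toma : <t,s>, giving t.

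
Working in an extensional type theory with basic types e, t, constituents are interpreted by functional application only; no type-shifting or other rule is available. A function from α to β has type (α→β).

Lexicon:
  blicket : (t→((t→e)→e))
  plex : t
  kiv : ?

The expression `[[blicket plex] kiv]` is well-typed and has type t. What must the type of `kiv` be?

At [[blicket plex] kiv] (required: t): [blicket plex] is ((t→e)→e), which is not a function with range t; hence kiv is the functor — type (((t→e)→e)→t).

(((t→e)→e)→t)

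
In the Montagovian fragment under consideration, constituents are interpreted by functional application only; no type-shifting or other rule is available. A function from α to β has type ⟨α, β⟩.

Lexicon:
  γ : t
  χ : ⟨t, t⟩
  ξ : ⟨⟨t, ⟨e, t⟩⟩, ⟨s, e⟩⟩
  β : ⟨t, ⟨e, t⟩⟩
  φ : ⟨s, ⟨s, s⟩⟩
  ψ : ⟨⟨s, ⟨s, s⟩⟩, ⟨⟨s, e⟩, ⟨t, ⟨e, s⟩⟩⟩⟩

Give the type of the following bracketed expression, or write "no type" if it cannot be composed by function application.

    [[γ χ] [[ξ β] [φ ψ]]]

At [γ χ], χ : ⟨t, t⟩ takes γ : t, giving t.
At [ξ β], ξ : ⟨⟨t, ⟨e, t⟩⟩, ⟨s, e⟩⟩ takes β : ⟨t, ⟨e, t⟩⟩, giving ⟨s, e⟩.
At [φ ψ], ψ : ⟨⟨s, ⟨s, s⟩⟩, ⟨⟨s, e⟩, ⟨t, ⟨e, s⟩⟩⟩⟩ takes φ : ⟨s, ⟨s, s⟩⟩, giving ⟨⟨s, e⟩, ⟨t, ⟨e, s⟩⟩⟩.
At [[ξ β] [φ ψ]], [φ ψ] : ⟨⟨s, e⟩, ⟨t, ⟨e, s⟩⟩⟩ takes [ξ β] : ⟨s, e⟩, giving ⟨t, ⟨e, s⟩⟩.
At [[γ χ] [[ξ β] [φ ψ]]], [[ξ β] [φ ψ]] : ⟨t, ⟨e, s⟩⟩ takes [γ χ] : t, giving ⟨e, s⟩.

⟨e, s⟩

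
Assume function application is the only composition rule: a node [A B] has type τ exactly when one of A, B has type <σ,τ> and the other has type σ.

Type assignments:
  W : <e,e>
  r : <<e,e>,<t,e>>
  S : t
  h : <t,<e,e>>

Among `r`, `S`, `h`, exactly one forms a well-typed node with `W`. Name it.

r

r — combines: r : <<e,e>,<t,e>> takes W : <e,e> as argument, giving <t,e>.
S : t — does not combine with W.
h : <t,<e,e>> — does not combine with W.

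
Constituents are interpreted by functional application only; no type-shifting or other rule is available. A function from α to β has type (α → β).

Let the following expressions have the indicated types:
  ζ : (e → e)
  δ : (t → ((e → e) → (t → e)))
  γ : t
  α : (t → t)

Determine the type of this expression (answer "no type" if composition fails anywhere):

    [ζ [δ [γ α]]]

[γ α] — α of type (t → t) combines with γ of type t: type t.
[δ [γ α]] — δ of type (t → ((e → e) → (t → e))) combines with [γ α] of type t: type ((e → e) → (t → e)).
[ζ [δ [γ α]]] — [δ [γ α]] of type ((e → e) → (t → e)) combines with ζ of type (e → e): type (t → e).

(t → e)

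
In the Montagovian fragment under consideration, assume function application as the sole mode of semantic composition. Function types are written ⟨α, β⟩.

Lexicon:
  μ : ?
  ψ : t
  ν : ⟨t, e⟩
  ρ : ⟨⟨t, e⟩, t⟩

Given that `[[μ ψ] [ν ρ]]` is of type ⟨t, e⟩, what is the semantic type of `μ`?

⟨t, ⟨t, ⟨t, e⟩⟩⟩

[[μ ψ] [ν ρ]] must have type ⟨t, e⟩. The sister [ν ρ] has type t; that is not a function onto ⟨t, e⟩, so [μ ψ] must be the functor, of type ⟨t, ⟨t, e⟩⟩.
[μ ψ] must have type ⟨t, ⟨t, e⟩⟩. The sister ψ has type t; that is not a function onto ⟨t, ⟨t, e⟩⟩, so μ must be the functor, of type ⟨t, ⟨t, ⟨t, e⟩⟩⟩.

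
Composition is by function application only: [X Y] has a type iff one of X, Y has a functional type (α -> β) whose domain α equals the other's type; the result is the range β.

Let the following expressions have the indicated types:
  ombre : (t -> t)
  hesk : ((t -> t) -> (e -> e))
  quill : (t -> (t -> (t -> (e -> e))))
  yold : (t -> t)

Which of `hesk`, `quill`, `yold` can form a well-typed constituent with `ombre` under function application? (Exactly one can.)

hesk

hesk — combines: hesk : ((t -> t) -> (e -> e)) takes ombre : (t -> t) as argument, giving (e -> e).
quill : (t -> (t -> (t -> (e -> e)))) — neither side's domain matches the other.
yold : (t -> t) — neither side's domain matches the other.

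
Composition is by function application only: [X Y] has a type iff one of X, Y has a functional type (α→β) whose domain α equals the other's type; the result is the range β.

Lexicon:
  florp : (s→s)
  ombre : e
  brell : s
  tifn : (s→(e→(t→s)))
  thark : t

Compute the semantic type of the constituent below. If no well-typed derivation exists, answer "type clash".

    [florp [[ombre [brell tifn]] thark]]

s

At [brell tifn], tifn : (s→(e→(t→s))) takes brell : s, giving (e→(t→s)).
At [ombre [brell tifn]], [brell tifn] : (e→(t→s)) takes ombre : e, giving (t→s).
At [[ombre [brell tifn]] thark], [ombre [brell tifn]] : (t→s) takes thark : t, giving s.
At [florp [[ombre [brell tifn]] thark]], florp : (s→s) takes [[ombre [brell tifn]] thark] : s, giving s.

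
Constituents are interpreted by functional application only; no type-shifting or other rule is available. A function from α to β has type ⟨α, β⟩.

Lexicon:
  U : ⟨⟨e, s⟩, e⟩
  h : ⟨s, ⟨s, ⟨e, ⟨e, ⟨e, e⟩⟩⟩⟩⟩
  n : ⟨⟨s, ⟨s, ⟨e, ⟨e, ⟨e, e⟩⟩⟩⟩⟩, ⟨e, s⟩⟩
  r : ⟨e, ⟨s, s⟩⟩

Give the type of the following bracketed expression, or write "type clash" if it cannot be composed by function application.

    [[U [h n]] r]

[h n]: n is ⟨⟨s, ⟨s, ⟨e, ⟨e, ⟨e, e⟩⟩⟩⟩⟩, ⟨e, s⟩⟩, h is ⟨s, ⟨s, ⟨e, ⟨e, ⟨e, e⟩⟩⟩⟩⟩; result ⟨e, s⟩.
[U [h n]]: U is ⟨⟨e, s⟩, e⟩, [h n] is ⟨e, s⟩; result e.
[[U [h n]] r]: r is ⟨e, ⟨s, s⟩⟩, [U [h n]] is e; result ⟨s, s⟩.

⟨s, s⟩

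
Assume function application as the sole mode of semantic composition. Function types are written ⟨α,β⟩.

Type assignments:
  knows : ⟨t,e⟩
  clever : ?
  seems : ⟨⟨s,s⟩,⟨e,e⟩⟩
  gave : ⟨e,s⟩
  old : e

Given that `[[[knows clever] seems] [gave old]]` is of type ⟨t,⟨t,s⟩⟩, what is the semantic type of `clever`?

[[[knows clever] seems] [gave old]] is required to be ⟨t,⟨t,s⟩⟩. [gave old] : s cannot yield ⟨t,⟨t,s⟩⟩ as functor, so [[knows clever] seems] : ⟨s,⟨t,⟨t,s⟩⟩⟩.
[[knows clever] seems] is required to be ⟨s,⟨t,⟨t,s⟩⟩⟩. seems : ⟨⟨s,s⟩,⟨e,e⟩⟩ cannot yield ⟨s,⟨t,⟨t,s⟩⟩⟩ as functor, so [knows clever] : ⟨⟨⟨s,s⟩,⟨e,e⟩⟩,⟨s,⟨t,⟨t,s⟩⟩⟩⟩.
[knows clever] is required to be ⟨⟨⟨s,s⟩,⟨e,e⟩⟩,⟨s,⟨t,⟨t,s⟩⟩⟩⟩. knows : ⟨t,e⟩ cannot yield ⟨⟨⟨s,s⟩,⟨e,e⟩⟩,⟨s,⟨t,⟨t,s⟩⟩⟩⟩ as functor, so clever : ⟨⟨t,e⟩,⟨⟨⟨s,s⟩,⟨e,e⟩⟩,⟨s,⟨t,⟨t,s⟩⟩⟩⟩⟩.

⟨⟨t,e⟩,⟨⟨⟨s,s⟩,⟨e,e⟩⟩,⟨s,⟨t,⟨t,s⟩⟩⟩⟩⟩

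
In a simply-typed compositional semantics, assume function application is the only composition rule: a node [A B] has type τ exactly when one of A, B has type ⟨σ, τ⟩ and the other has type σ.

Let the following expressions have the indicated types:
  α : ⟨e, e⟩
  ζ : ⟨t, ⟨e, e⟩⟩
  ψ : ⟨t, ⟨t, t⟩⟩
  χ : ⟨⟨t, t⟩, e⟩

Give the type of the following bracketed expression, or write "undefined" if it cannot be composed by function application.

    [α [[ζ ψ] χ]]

undefined

[ζ ψ]: ⟨t, ⟨e, e⟩⟩ and ⟨t, ⟨t, t⟩⟩ cannot combine by function application — type clash.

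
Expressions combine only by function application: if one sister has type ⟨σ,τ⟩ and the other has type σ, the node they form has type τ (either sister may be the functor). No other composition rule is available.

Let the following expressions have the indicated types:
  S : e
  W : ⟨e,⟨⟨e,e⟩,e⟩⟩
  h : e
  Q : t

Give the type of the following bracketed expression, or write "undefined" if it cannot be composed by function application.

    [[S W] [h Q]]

[S W]: ⟨e,⟨⟨e,e⟩,e⟩⟩ applied to e yields ⟨⟨e,e⟩,e⟩.
[h Q]: e with t — neither is a function whose domain matches the other; composition fails here.

undefined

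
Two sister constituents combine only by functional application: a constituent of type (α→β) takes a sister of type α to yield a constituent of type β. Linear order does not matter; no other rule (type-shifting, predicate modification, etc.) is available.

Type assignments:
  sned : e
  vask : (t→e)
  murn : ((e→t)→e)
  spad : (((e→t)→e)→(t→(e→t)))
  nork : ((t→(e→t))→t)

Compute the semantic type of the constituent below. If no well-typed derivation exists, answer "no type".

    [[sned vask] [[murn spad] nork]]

no type

At [sned vask]: neither e nor (t→e) can take the other as argument; the node is ill-typed.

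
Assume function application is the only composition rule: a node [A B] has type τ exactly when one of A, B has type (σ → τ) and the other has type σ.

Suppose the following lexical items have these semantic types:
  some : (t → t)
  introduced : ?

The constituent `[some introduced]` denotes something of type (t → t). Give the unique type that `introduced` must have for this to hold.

((t → t) → (t → t))

[some introduced] must have type (t → t). The sister some has type (t → t); that is not a function onto (t → t), so introduced must be the functor, of type ((t → t) → (t → t)).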